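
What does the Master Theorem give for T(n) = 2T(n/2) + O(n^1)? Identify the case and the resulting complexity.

Master Theorem for T(n) = 2T(n/2) + O(n^1):

a = 2, b = 2, c = 1
log_b(a) = log_2(2) = 1.0000

Case 2: c = 1 = log_2(2) = 1.0000
T(n) = O(n^1 log n) = O(n log n)

For T(n) = 2T(n/2) + O(n^1): log_2(2) = 1.0000. This is Case 2 of the Master Theorem (c = log_b(a), equal work at all levels), giving O(n log n).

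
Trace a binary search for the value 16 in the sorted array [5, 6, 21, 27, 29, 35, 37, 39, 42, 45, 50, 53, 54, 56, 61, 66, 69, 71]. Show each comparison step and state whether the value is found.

Binary search for 16 in [5, 6, 21, 27, 29, 35, 37, 39, 42, 45, 50, 53, 54, 56, 61, 66, 69, 71]:

lo=0, hi=17, mid=8, arr[mid]=42 -> 42 > 16, search left half
lo=0, hi=7, mid=3, arr[mid]=27 -> 27 > 16, search left half
lo=0, hi=2, mid=1, arr[mid]=6 -> 6 < 16, search right half
lo=2, hi=2, mid=2, arr[mid]=21 -> 21 > 16, search left half
lo=2 > hi=1, target 16 not found

Binary search determines that 16 is not in the array after 4 comparisons. The search space was exhausted without finding the target.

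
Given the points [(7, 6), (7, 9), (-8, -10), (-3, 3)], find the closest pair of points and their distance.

Computing all pairwise distances among 4 points:

d((7, 6), (7, 9)) = 3.0 <-- minimum
d((7, 6), (-8, -10)) = 21.9317
d((7, 6), (-3, 3)) = 10.4403
d((7, 9), (-8, -10)) = 24.2074
d((7, 9), (-3, 3)) = 11.6619
d((-8, -10), (-3, 3)) = 13.9284

Closest pair: (7, 6) and (7, 9) with distance 3.0

The closest pair is (7, 6) and (7, 9) with Euclidean distance 3.0. For 4 points, brute-force pairwise comparison is shown above. For large n, the divide-and-conquer algorithm (sort by x, recurse on halves, check the dividing strip) achieves O(n log n).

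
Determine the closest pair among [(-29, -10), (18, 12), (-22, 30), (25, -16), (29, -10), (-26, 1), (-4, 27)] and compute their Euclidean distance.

Computing all pairwise distances among 7 points:

d((-29, -10), (18, 12)) = 51.8941
d((-29, -10), (-22, 30)) = 40.6079
d((-29, -10), (25, -16)) = 54.3323
d((-29, -10), (29, -10)) = 58.0
d((-29, -10), (-26, 1)) = 11.4018
d((-29, -10), (-4, 27)) = 44.6542
d((18, 12), (-22, 30)) = 43.8634
d((18, 12), (25, -16)) = 28.8617
d((18, 12), (29, -10)) = 24.5967
d((18, 12), (-26, 1)) = 45.3542
d((18, 12), (-4, 27)) = 26.6271
d((-22, 30), (25, -16)) = 65.7647
d((-22, 30), (29, -10)) = 64.8151
d((-22, 30), (-26, 1)) = 29.2746
d((-22, 30), (-4, 27)) = 18.2483
d((25, -16), (29, -10)) = 7.2111 <-- minimum
d((25, -16), (-26, 1)) = 53.7587
d((25, -16), (-4, 27)) = 51.8652
d((29, -10), (-26, 1)) = 56.0892
d((29, -10), (-4, 27)) = 49.5782
d((-26, 1), (-4, 27)) = 34.0588

Closest pair: (25, -16) and (29, -10) with distance 7.2111

The closest pair is (25, -16) and (29, -10) with Euclidean distance 7.2111. For 7 points, brute-force pairwise comparison is shown above. For large n, the divide-and-conquer algorithm (sort by x, recurse on halves, check the dividing strip) achieves O(n log n).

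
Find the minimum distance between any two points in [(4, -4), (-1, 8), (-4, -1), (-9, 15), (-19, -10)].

Computing all pairwise distances among 5 points:

d((4, -4), (-1, 8)) = 13.0
d((4, -4), (-4, -1)) = 8.544 <-- minimum
d((4, -4), (-9, 15)) = 23.0217
d((4, -4), (-19, -10)) = 23.7697
d((-1, 8), (-4, -1)) = 9.4868
d((-1, 8), (-9, 15)) = 10.6301
d((-1, 8), (-19, -10)) = 25.4558
d((-4, -1), (-9, 15)) = 16.7631
d((-4, -1), (-19, -10)) = 17.4929
d((-9, 15), (-19, -10)) = 26.9258

Closest pair: (4, -4) and (-4, -1) with distance 8.544

The closest pair is (4, -4) and (-4, -1) with Euclidean distance 8.544. For 5 points, brute-force pairwise comparison is shown above. For large n, the divide-and-conquer algorithm (sort by x, recurse on halves, check the dividing strip) achieves O(n log n).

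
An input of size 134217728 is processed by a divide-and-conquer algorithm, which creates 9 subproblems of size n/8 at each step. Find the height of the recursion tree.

For divide and conquer with division factor 8:

Problem sizes at each level:
Level 0: 134217728
Level 1: 16777216
Level 2: 2097152
Level 3: 262144
Level 4: 32768
Level 5: 4096
Level 6: 512
Level 7: 64
Level 8: 8
Level 9: 1

The root is level 0 and the size-1 base case is level 9 (the tree spans levels 0 through 9, i.e. 10 levels counting the root), so the depth is the number of divisions: log_8(134217728) = 9

The recursion tree depth is log_8(134217728) = 9. At each level, the problem size is divided by 8, so it takes 9 divisions to reduce to a base case of size 1. The algorithm makes 9 recursive calls at each level.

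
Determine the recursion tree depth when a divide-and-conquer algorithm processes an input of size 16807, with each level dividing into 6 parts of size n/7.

For divide and conquer with division factor 7:

Problem sizes at each level:
Level 0: 16807
Level 1: 2401
Level 2: 343
Level 3: 49
Level 4: 7
Level 5: 1

The root is level 0 and the size-1 base case is level 5 (the tree spans levels 0 through 5, i.e. 6 levels counting the root), so the depth is the number of divisions: log_7(16807) = 5

The recursion tree depth is log_7(16807) = 5. At each level, the problem size is divided by 7, so it takes 5 divisions to reduce to a base case of size 1. The algorithm makes 6 recursive calls at each level.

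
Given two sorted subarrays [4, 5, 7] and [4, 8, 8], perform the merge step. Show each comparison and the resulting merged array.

Merging process:

Compare 4 vs 4: take 4 from left. Merged: [4]
Compare 5 vs 4: take 4 from right. Merged: [4, 4]
Compare 5 vs 8: take 5 from left. Merged: [4, 4, 5]
Compare 7 vs 8: take 7 from left. Merged: [4, 4, 5, 7]
Append remaining from right: [8, 8]. Merged: [4, 4, 5, 7, 8, 8]

Final merged array: [4, 4, 5, 7, 8, 8]
Total comparisons: 4

The merged array is [4, 4, 5, 7, 8, 8], requiring 4 comparisons. The merge step runs in O(n) time where n is the total number of elements.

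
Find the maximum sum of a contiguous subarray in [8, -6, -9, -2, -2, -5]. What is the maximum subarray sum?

Using Kadane's algorithm on [8, -6, -9, -2, -2, -5]:

Scanning through the array:
Position 1 (value -6): max_ending_here = 2, max_so_far = 8
Position 2 (value -9): max_ending_here = -7, max_so_far = 8
Position 3 (value -2): max_ending_here = -2, max_so_far = 8
Position 4 (value -2): max_ending_here = -2, max_so_far = 8
Position 5 (value -5): max_ending_here = -5, max_so_far = 8

Maximum subarray: [8]
Maximum sum: 8

The maximum subarray is [8] with sum 8. This subarray runs from index 0 to index 0.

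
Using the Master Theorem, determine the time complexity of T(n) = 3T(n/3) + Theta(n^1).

Master Theorem for T(n) = 3T(n/3) + O(n^1):

a = 3, b = 3, c = 1
log_b(a) = log_3(3) = 1.0000

Case 2: c = 1 = log_3(3) = 1.0000
T(n) = O(n^1 log n) = O(n log n)

For T(n) = 3T(n/3) + O(n^1): log_3(3) = 1.0000. This is Case 2 of the Master Theorem (c = log_b(a), equal work at all levels), giving O(n log n).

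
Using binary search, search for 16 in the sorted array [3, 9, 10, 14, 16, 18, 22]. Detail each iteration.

Binary search for 16 in [3, 9, 10, 14, 16, 18, 22]:

lo=0, hi=6, mid=3, arr[mid]=14 -> 14 < 16, search right half
lo=4, hi=6, mid=5, arr[mid]=18 -> 18 > 16, search left half
lo=4, hi=4, mid=4, arr[mid]=16 -> Found target at index 4!

Binary search finds 16 at index 4 after 3 comparisons. The search repeatedly halves the search space by comparing with the middle element.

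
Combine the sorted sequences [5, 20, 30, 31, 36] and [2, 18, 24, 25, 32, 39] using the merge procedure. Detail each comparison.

Merging process:

Compare 5 vs 2: take 2 from right. Merged: [2]
Compare 5 vs 18: take 5 from left. Merged: [2, 5]
Compare 20 vs 18: take 18 from right. Merged: [2, 5, 18]
Compare 20 vs 24: take 20 from left. Merged: [2, 5, 18, 20]
Compare 30 vs 24: take 24 from right. Merged: [2, 5, 18, 20, 24]
Compare 30 vs 25: take 25 from right. Merged: [2, 5, 18, 20, 24, 25]
Compare 30 vs 32: take 30 from left. Merged: [2, 5, 18, 20, 24, 25, 30]
Compare 31 vs 32: take 31 from left. Merged: [2, 5, 18, 20, 24, 25, 30, 31]
Compare 36 vs 32: take 32 from right. Merged: [2, 5, 18, 20, 24, 25, 30, 31, 32]
Compare 36 vs 39: take 36 from left. Merged: [2, 5, 18, 20, 24, 25, 30, 31, 32, 36]
Append remaining from right: [39]. Merged: [2, 5, 18, 20, 24, 25, 30, 31, 32, 36, 39]

Final merged array: [2, 5, 18, 20, 24, 25, 30, 31, 32, 36, 39]
Total comparisons: 10

The merged array is [2, 5, 18, 20, 24, 25, 30, 31, 32, 36, 39], requiring 10 comparisons. The merge step runs in O(n) time where n is the total number of elements.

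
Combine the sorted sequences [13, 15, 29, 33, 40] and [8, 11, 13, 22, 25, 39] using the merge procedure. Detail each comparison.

Merging process:

Compare 13 vs 8: take 8 from right. Merged: [8]
Compare 13 vs 11: take 11 from right. Merged: [8, 11]
Compare 13 vs 13: take 13 from left. Merged: [8, 11, 13]
Compare 15 vs 13: take 13 from right. Merged: [8, 11, 13, 13]
Compare 15 vs 22: take 15 from left. Merged: [8, 11, 13, 13, 15]
Compare 29 vs 22: take 22 from right. Merged: [8, 11, 13, 13, 15, 22]
Compare 29 vs 25: take 25 from right. Merged: [8, 11, 13, 13, 15, 22, 25]
Compare 29 vs 39: take 29 from left. Merged: [8, 11, 13, 13, 15, 22, 25, 29]
Compare 33 vs 39: take 33 from left. Merged: [8, 11, 13, 13, 15, 22, 25, 29, 33]
Compare 40 vs 39: take 39 from right. Merged: [8, 11, 13, 13, 15, 22, 25, 29, 33, 39]
Append remaining from left: [40]. Merged: [8, 11, 13, 13, 15, 22, 25, 29, 33, 39, 40]

Final merged array: [8, 11, 13, 13, 15, 22, 25, 29, 33, 39, 40]
Total comparisons: 10

The merged array is [8, 11, 13, 13, 15, 22, 25, 29, 33, 39, 40], requiring 10 comparisons. The merge step runs in O(n) time where n is the total number of elements.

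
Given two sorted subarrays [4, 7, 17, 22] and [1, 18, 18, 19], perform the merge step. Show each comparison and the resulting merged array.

Merging process:

Compare 4 vs 1: take 1 from right. Merged: [1]
Compare 4 vs 18: take 4 from left. Merged: [1, 4]
Compare 7 vs 18: take 7 from left. Merged: [1, 4, 7]
Compare 17 vs 18: take 17 from left. Merged: [1, 4, 7, 17]
Compare 22 vs 18: take 18 from right. Merged: [1, 4, 7, 17, 18]
Compare 22 vs 18: take 18 from right. Merged: [1, 4, 7, 17, 18, 18]
Compare 22 vs 19: take 19 from right. Merged: [1, 4, 7, 17, 18, 18, 19]
Append remaining from left: [22]. Merged: [1, 4, 7, 17, 18, 18, 19, 22]

Final merged array: [1, 4, 7, 17, 18, 18, 19, 22]
Total comparisons: 7

The merged array is [1, 4, 7, 17, 18, 18, 19, 22], requiring 7 comparisons. The merge step runs in O(n) time where n is the total number of elements.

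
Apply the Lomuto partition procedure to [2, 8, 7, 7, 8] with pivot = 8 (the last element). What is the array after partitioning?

Lomuto partition with pivot = 8:

Initial array: [2, 8, 7, 7, 8]

arr[0]=2 <= 8: swap with position 0, array becomes [2, 8, 7, 7, 8]
arr[1]=8 <= 8: swap with position 1, array becomes [2, 8, 7, 7, 8]
arr[2]=7 <= 8: swap with position 2, array becomes [2, 8, 7, 7, 8]
arr[3]=7 <= 8: swap with position 3, array becomes [2, 8, 7, 7, 8]

Place pivot at position 4: [2, 8, 7, 7, 8]
Pivot position: 4

After partitioning with pivot 8, the array becomes [2, 8, 7, 7, 8]. The pivot is placed at index 4. All elements to the left of the pivot are <= 8, and all elements to the right are > 8.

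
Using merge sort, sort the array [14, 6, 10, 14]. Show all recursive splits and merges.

Merge sort trace:

Split: [14, 6, 10, 14] -> [14, 6] and [10, 14]
  Split: [14, 6] -> [14] and [6]
  Merge: [14] + [6] -> [6, 14]
  Split: [10, 14] -> [10] and [14]
  Merge: [10] + [14] -> [10, 14]
Merge: [6, 14] + [10, 14] -> [6, 10, 14, 14]

Final sorted array: [6, 10, 14, 14]

The merge sort proceeds by recursively splitting the array and merging sorted halves.
After all merges, the sorted array is [6, 10, 14, 14].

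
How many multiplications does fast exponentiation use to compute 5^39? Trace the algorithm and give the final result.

Computing 5^39 by squaring (build up from 5^1; each line after the first costs one multiplication):

5^1 = 5
5^2 = (5^1)^2 = 5^2 = 25
5^4 = (5^2)^2 = 25^2 = 625
5^8 = (5^4)^2 = 625^2 = 390625
5^9 = 5 * 5^8 = 5 * 390625 = 1953125
5^18 = (5^9)^2 = 1953125^2 = 3814697265625
5^19 = 5 * 5^18 = 5 * 3814697265625 = 19073486328125
5^38 = (5^19)^2 = 19073486328125^2 = 363797880709171295166015625
5^39 = 5 * 5^38 = 5 * 363797880709171295166015625 = 1818989403545856475830078125

Result: 1818989403545856475830078125
Multiplications needed: 8 (8 lines after 5^1)

5^39 = 1818989403545856475830078125. Using exponentiation by squaring, this requires 8 multiplications. The key idea: if the exponent is even, square the half-power; if odd, multiply by the base once.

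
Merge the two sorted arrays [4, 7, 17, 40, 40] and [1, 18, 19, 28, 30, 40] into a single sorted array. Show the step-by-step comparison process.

Merging process:

Compare 4 vs 1: take 1 from right. Merged: [1]
Compare 4 vs 18: take 4 from left. Merged: [1, 4]
Compare 7 vs 18: take 7 from left. Merged: [1, 4, 7]
Compare 17 vs 18: take 17 from left. Merged: [1, 4, 7, 17]
Compare 40 vs 18: take 18 from right. Merged: [1, 4, 7, 17, 18]
Compare 40 vs 19: take 19 from right. Merged: [1, 4, 7, 17, 18, 19]
Compare 40 vs 28: take 28 from right. Merged: [1, 4, 7, 17, 18, 19, 28]
Compare 40 vs 30: take 30 from right. Merged: [1, 4, 7, 17, 18, 19, 28, 30]
Compare 40 vs 40: take 40 from left. Merged: [1, 4, 7, 17, 18, 19, 28, 30, 40]
Compare 40 vs 40: take 40 from left. Merged: [1, 4, 7, 17, 18, 19, 28, 30, 40, 40]
Append remaining from right: [40]. Merged: [1, 4, 7, 17, 18, 19, 28, 30, 40, 40, 40]

Final merged array: [1, 4, 7, 17, 18, 19, 28, 30, 40, 40, 40]
Total comparisons: 10

The merged array is [1, 4, 7, 17, 18, 19, 28, 30, 40, 40, 40], requiring 10 comparisons. The merge step runs in O(n) time where n is the total number of elements.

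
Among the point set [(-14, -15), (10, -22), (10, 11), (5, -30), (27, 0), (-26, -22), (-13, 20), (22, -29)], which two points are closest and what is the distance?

Computing all pairwise distances among 8 points:

d((-14, -15), (10, -22)) = 25.0
d((-14, -15), (10, 11)) = 35.3836
d((-14, -15), (5, -30)) = 24.2074
d((-14, -15), (27, 0)) = 43.6578
d((-14, -15), (-26, -22)) = 13.8924
d((-14, -15), (-13, 20)) = 35.0143
d((-14, -15), (22, -29)) = 38.6264
d((10, -22), (10, 11)) = 33.0
d((10, -22), (5, -30)) = 9.434 <-- minimum
d((10, -22), (27, 0)) = 27.8029
d((10, -22), (-26, -22)) = 36.0
d((10, -22), (-13, 20)) = 47.8853
d((10, -22), (22, -29)) = 13.8924
d((10, 11), (5, -30)) = 41.3038
d((10, 11), (27, 0)) = 20.2485
d((10, 11), (-26, -22)) = 48.8365
d((10, 11), (-13, 20)) = 24.6982
d((10, 11), (22, -29)) = 41.7612
d((5, -30), (27, 0)) = 37.2022
d((5, -30), (-26, -22)) = 32.0156
d((5, -30), (-13, 20)) = 53.1413
d((5, -30), (22, -29)) = 17.0294
d((27, 0), (-26, -22)) = 57.3847
d((27, 0), (-13, 20)) = 44.7214
d((27, 0), (22, -29)) = 29.4279
d((-26, -22), (-13, 20)) = 43.9659
d((-26, -22), (22, -29)) = 48.5077
d((-13, 20), (22, -29)) = 60.2163

Closest pair: (10, -22) and (5, -30) with distance 9.434

The closest pair is (10, -22) and (5, -30) with Euclidean distance 9.434. For 8 points, brute-force pairwise comparison is shown above. For large n, the divide-and-conquer algorithm (sort by x, recurse on halves, check the dividing strip) achieves O(n log n).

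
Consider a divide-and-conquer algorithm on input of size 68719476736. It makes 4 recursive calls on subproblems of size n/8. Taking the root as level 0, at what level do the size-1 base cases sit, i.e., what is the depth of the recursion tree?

For divide and conquer with division factor 8:

Problem sizes at each level:
Level 0: 68719476736
Level 1: 8589934592
Level 2: 1073741824
Level 3: 134217728
Level 4: 16777216
Level 5: 2097152
Level 6: 262144
Level 7: 32768
Level 8: 4096
Level 9: 512
Level 10: 64
Level 11: 8
Level 12: 1

The root is level 0 and the size-1 base case is level 12 (the tree spans levels 0 through 12, i.e. 13 levels counting the root), so the depth is the number of divisions: log_8(68719476736) = 12

The recursion tree depth is log_8(68719476736) = 12. At each level, the problem size is divided by 8, so it takes 12 divisions to reduce to a base case of size 1. The algorithm makes 4 recursive calls at each level.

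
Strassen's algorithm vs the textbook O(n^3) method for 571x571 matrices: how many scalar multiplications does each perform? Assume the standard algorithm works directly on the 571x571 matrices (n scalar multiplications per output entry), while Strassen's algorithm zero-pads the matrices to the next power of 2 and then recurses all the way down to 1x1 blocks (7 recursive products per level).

Matrix multiplication for 571x571 matrices:

Strassen's algorithm requires power-of-2 dimensions. Pad 571x571 to 1024x1024 (next power of 2).

Standard algorithm: 571^3 = 186169411 multiplications
Strassen's algorithm: 7^(log2(1024)) = 7^10 = 282475249 multiplications
Difference: 186169411 - 282475249 = -96305838 (Strassen uses MORE here due to padding overhead — for small or just-over-power-of-2 n, padding can outweigh the per-level savings)

Standard: 186169411 multiplications (571^3). Strassen: 282475249 multiplications (7^10, after padding to 1024x1024). Strassen reduces 8 recursive multiplications to 7 at each level.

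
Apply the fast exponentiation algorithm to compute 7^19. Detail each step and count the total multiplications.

Computing 7^19 by squaring (build up from 7^1; each line after the first costs one multiplication):

7^1 = 7
7^2 = (7^1)^2 = 7^2 = 49
7^4 = (7^2)^2 = 49^2 = 2401
7^8 = (7^4)^2 = 2401^2 = 5764801
7^9 = 7 * 7^8 = 7 * 5764801 = 40353607
7^18 = (7^9)^2 = 40353607^2 = 1628413597910449
7^19 = 7 * 7^18 = 7 * 1628413597910449 = 11398895185373143

Result: 11398895185373143
Multiplications needed: 6 (6 lines after 7^1)

7^19 = 11398895185373143. Using exponentiation by squaring, this requires 6 multiplications. The key idea: if the exponent is even, square the half-power; if odd, multiply by the base once.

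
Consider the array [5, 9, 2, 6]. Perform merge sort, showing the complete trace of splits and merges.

Merge sort trace:

Split: [5, 9, 2, 6] -> [5, 9] and [2, 6]
  Split: [5, 9] -> [5] and [9]
  Merge: [5] + [9] -> [5, 9]
  Split: [2, 6] -> [2] and [6]
  Merge: [2] + [6] -> [2, 6]
Merge: [5, 9] + [2, 6] -> [2, 5, 6, 9]

Final sorted array: [2, 5, 6, 9]

The merge sort proceeds by recursively splitting the array and merging sorted halves.
After all merges, the sorted array is [2, 5, 6, 9].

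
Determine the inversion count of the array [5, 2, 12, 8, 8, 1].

Finding inversions in [5, 2, 12, 8, 8, 1]:

(0, 1): arr[0]=5 > arr[1]=2
(0, 5): arr[0]=5 > arr[5]=1
(1, 5): arr[1]=2 > arr[5]=1
(2, 3): arr[2]=12 > arr[3]=8
(2, 4): arr[2]=12 > arr[4]=8
(2, 5): arr[2]=12 > arr[5]=1
(3, 5): arr[3]=8 > arr[5]=1
(4, 5): arr[4]=8 > arr[5]=1

Total inversions: 8

The array has 8 inversion(s): (0,1), (0,5), (1,5), (2,3), (2,4), (2,5), (3,5), (4,5). Each pair (i,j) satisfies i < j and arr[i] > arr[j].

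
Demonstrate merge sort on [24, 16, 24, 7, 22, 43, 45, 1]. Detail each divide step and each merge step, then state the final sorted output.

Merge sort trace:

Split: [24, 16, 24, 7, 22, 43, 45, 1] -> [24, 16, 24, 7] and [22, 43, 45, 1]
  Split: [24, 16, 24, 7] -> [24, 16] and [24, 7]
    Split: [24, 16] -> [24] and [16]
    Merge: [24] + [16] -> [16, 24]
    Split: [24, 7] -> [24] and [7]
    Merge: [24] + [7] -> [7, 24]
  Merge: [16, 24] + [7, 24] -> [7, 16, 24, 24]
  Split: [22, 43, 45, 1] -> [22, 43] and [45, 1]
    Split: [22, 43] -> [22] and [43]
    Merge: [22] + [43] -> [22, 43]
    Split: [45, 1] -> [45] and [1]
    Merge: [45] + [1] -> [1, 45]
  Merge: [22, 43] + [1, 45] -> [1, 22, 43, 45]
Merge: [7, 16, 24, 24] + [1, 22, 43, 45] -> [1, 7, 16, 22, 24, 24, 43, 45]

Final sorted array: [1, 7, 16, 22, 24, 24, 43, 45]

The merge sort proceeds by recursively splitting the array and merging sorted halves.
After all merges, the sorted array is [1, 7, 16, 22, 24, 24, 43, 45].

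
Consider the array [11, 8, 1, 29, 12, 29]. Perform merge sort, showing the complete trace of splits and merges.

Merge sort trace:

Split: [11, 8, 1, 29, 12, 29] -> [11, 8, 1] and [29, 12, 29]
  Split: [11, 8, 1] -> [11] and [8, 1]
    Split: [8, 1] -> [8] and [1]
    Merge: [8] + [1] -> [1, 8]
  Merge: [11] + [1, 8] -> [1, 8, 11]
  Split: [29, 12, 29] -> [29] and [12, 29]
    Split: [12, 29] -> [12] and [29]
    Merge: [12] + [29] -> [12, 29]
  Merge: [29] + [12, 29] -> [12, 29, 29]
Merge: [1, 8, 11] + [12, 29, 29] -> [1, 8, 11, 12, 29, 29]

Final sorted array: [1, 8, 11, 12, 29, 29]

The merge sort proceeds by recursively splitting the array and merging sorted halves.
After all merges, the sorted array is [1, 8, 11, 12, 29, 29].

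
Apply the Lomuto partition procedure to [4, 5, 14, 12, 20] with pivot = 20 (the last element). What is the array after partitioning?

Lomuto partition with pivot = 20:

Initial array: [4, 5, 14, 12, 20]

arr[0]=4 <= 20: swap with position 0, array becomes [4, 5, 14, 12, 20]
arr[1]=5 <= 20: swap with position 1, array becomes [4, 5, 14, 12, 20]
arr[2]=14 <= 20: swap with position 2, array becomes [4, 5, 14, 12, 20]
arr[3]=12 <= 20: swap with position 3, array becomes [4, 5, 14, 12, 20]

Place pivot at position 4: [4, 5, 14, 12, 20]
Pivot position: 4

After partitioning with pivot 20, the array becomes [4, 5, 14, 12, 20]. The pivot is placed at index 4. All elements to the left of the pivot are <= 20, and all elements to the right are > 20.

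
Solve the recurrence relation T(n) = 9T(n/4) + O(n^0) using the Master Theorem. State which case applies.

Master Theorem for T(n) = 9T(n/4) + O(n^0):

a = 9, b = 4, c = 0
log_b(a) = log_4(9) = 1.5850

Case 1: c = 0 < log_4(9) = 1.5850
T(n) = O(n^(log_4 9))

For T(n) = 9T(n/4) + O(n^0): log_4(9) = 1.5850. This is Case 1 of the Master Theorem (c < log_b(a), work dominated by leaves), giving O(n^(log_4 9)).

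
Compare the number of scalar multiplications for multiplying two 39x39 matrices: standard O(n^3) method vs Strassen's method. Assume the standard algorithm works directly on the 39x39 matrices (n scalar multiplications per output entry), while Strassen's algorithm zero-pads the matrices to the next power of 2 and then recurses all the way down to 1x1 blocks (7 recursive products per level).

Matrix multiplication for 39x39 matrices:

Strassen's algorithm requires power-of-2 dimensions. Pad 39x39 to 64x64 (next power of 2).

Standard algorithm: 39^3 = 59319 multiplications
Strassen's algorithm: 7^(log2(64)) = 7^6 = 117649 multiplications
Difference: 59319 - 117649 = -58330 (Strassen uses MORE here due to padding overhead — for small or just-over-power-of-2 n, padding can outweigh the per-level savings)

Standard: 59319 multiplications (39^3). Strassen: 117649 multiplications (7^6, after padding to 64x64). Strassen reduces 8 recursive multiplications to 7 at each level.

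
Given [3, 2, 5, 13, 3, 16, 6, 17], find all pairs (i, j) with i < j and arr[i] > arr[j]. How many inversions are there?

Finding inversions in [3, 2, 5, 13, 3, 16, 6, 17]:

(0, 1): arr[0]=3 > arr[1]=2
(2, 4): arr[2]=5 > arr[4]=3
(3, 4): arr[3]=13 > arr[4]=3
(3, 6): arr[3]=13 > arr[6]=6
(5, 6): arr[5]=16 > arr[6]=6

Total inversions: 5

The array has 5 inversion(s): (0,1), (2,4), (3,4), (3,6), (5,6). Each pair (i,j) satisfies i < j and arr[i] > arr[j].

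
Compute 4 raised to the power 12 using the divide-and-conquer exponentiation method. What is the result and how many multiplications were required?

Computing 4^12 by squaring (build up from 4^1; each line after the first costs one multiplication):

4^1 = 4
4^2 = (4^1)^2 = 4^2 = 16
4^3 = 4 * 4^2 = 4 * 16 = 64
4^6 = (4^3)^2 = 64^2 = 4096
4^12 = (4^6)^2 = 4096^2 = 16777216

Result: 16777216
Multiplications needed: 4 (4 lines after 4^1)

4^12 = 16777216. Using exponentiation by squaring, this requires 4 multiplications. The key idea: if the exponent is even, square the half-power; if odd, multiply by the base once.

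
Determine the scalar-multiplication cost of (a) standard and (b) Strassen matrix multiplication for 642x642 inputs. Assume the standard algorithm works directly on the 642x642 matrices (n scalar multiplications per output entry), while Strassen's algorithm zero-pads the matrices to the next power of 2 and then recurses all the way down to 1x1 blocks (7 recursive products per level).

Matrix multiplication for 642x642 matrices:

Strassen's algorithm requires power-of-2 dimensions. Pad 642x642 to 1024x1024 (next power of 2).

Standard algorithm: 642^3 = 264609288 multiplications
Strassen's algorithm: 7^(log2(1024)) = 7^10 = 282475249 multiplications
Difference: 264609288 - 282475249 = -17865961 (Strassen uses MORE here due to padding overhead — for small or just-over-power-of-2 n, padding can outweigh the per-level savings)

Standard: 264609288 multiplications (642^3). Strassen: 282475249 multiplications (7^10, after padding to 1024x1024). Strassen reduces 8 recursive multiplications to 7 at each level.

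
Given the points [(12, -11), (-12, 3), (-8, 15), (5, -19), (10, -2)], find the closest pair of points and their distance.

Computing all pairwise distances among 5 points:

d((12, -11), (-12, 3)) = 27.7849
d((12, -11), (-8, 15)) = 32.8024
d((12, -11), (5, -19)) = 10.6301
d((12, -11), (10, -2)) = 9.2195 <-- minimum
d((-12, 3), (-8, 15)) = 12.6491
d((-12, 3), (5, -19)) = 27.8029
d((-12, 3), (10, -2)) = 22.561
d((-8, 15), (5, -19)) = 36.4005
d((-8, 15), (10, -2)) = 24.7588
d((5, -19), (10, -2)) = 17.72

Closest pair: (12, -11) and (10, -2) with distance 9.2195

The closest pair is (12, -11) and (10, -2) with Euclidean distance 9.2195. For 5 points, brute-force pairwise comparison is shown above. For large n, the divide-and-conquer algorithm (sort by x, recurse on halves, check the dividing strip) achieves O(n log n).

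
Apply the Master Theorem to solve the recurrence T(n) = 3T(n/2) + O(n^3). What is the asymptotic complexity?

Master Theorem for T(n) = 3T(n/2) + O(n^3):

a = 3, b = 2, c = 3
log_b(a) = log_2(3) = 1.5850

Case 3: c = 3 > log_2(3) = 1.5850
T(n) = O(n^3) = O(n^3)

For T(n) = 3T(n/2) + O(n^3): log_2(3) = 1.5850. This is Case 3 of the Master Theorem (c > log_b(a), work dominated by root), giving O(n^3).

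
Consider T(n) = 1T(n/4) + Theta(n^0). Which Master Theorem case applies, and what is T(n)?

Master Theorem for T(n) = 1T(n/4) + O(n^0):

a = 1, b = 4, c = 0
log_b(a) = log_4(1) = 0.0000

Case 2: c = 0 = log_4(1) = 0.0000
T(n) = O(n^0 log n) = O(log n)

For T(n) = 1T(n/4) + O(n^0): log_4(1) = 0.0000. This is Case 2 of the Master Theorem (c = log_b(a), equal work at all levels), giving O(log n).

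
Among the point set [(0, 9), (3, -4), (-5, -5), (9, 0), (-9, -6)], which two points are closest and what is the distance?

Computing all pairwise distances among 5 points:

d((0, 9), (3, -4)) = 13.3417
d((0, 9), (-5, -5)) = 14.8661
d((0, 9), (9, 0)) = 12.7279
d((0, 9), (-9, -6)) = 17.4929
d((3, -4), (-5, -5)) = 8.0623
d((3, -4), (9, 0)) = 7.2111
d((3, -4), (-9, -6)) = 12.1655
d((-5, -5), (9, 0)) = 14.8661
d((-5, -5), (-9, -6)) = 4.1231 <-- minimum
d((9, 0), (-9, -6)) = 18.9737

Closest pair: (-5, -5) and (-9, -6) with distance 4.1231

The closest pair is (-5, -5) and (-9, -6) with Euclidean distance 4.1231. For 5 points, brute-force pairwise comparison is shown above. For large n, the divide-and-conquer algorithm (sort by x, recurse on halves, check the dividing strip) achieves O(n log n).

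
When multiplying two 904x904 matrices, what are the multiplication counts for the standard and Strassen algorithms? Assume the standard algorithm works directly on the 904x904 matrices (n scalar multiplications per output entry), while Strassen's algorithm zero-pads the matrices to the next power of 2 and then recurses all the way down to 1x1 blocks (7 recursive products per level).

Matrix multiplication for 904x904 matrices:

Strassen's algorithm requires power-of-2 dimensions. Pad 904x904 to 1024x1024 (next power of 2).

Standard algorithm: 904^3 = 738763264 multiplications
Strassen's algorithm: 7^(log2(1024)) = 7^10 = 282475249 multiplications
Savings: 738763264 - 282475249 = 456288015 multiplications

Standard: 738763264 multiplications (904^3). Strassen: 282475249 multiplications (7^10, after padding to 1024x1024). Strassen reduces 8 recursive multiplications to 7 at each level.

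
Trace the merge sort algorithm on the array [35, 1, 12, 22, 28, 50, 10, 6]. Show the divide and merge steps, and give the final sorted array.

Merge sort trace:

Split: [35, 1, 12, 22, 28, 50, 10, 6] -> [35, 1, 12, 22] and [28, 50, 10, 6]
  Split: [35, 1, 12, 22] -> [35, 1] and [12, 22]
    Split: [35, 1] -> [35] and [1]
    Merge: [35] + [1] -> [1, 35]
    Split: [12, 22] -> [12] and [22]
    Merge: [12] + [22] -> [12, 22]
  Merge: [1, 35] + [12, 22] -> [1, 12, 22, 35]
  Split: [28, 50, 10, 6] -> [28, 50] and [10, 6]
    Split: [28, 50] -> [28] and [50]
    Merge: [28] + [50] -> [28, 50]
    Split: [10, 6] -> [10] and [6]
    Merge: [10] + [6] -> [6, 10]
  Merge: [28, 50] + [6, 10] -> [6, 10, 28, 50]
Merge: [1, 12, 22, 35] + [6, 10, 28, 50] -> [1, 6, 10, 12, 22, 28, 35, 50]

Final sorted array: [1, 6, 10, 12, 22, 28, 35, 50]

The merge sort proceeds by recursively splitting the array and merging sorted halves.
After all merges, the sorted array is [1, 6, 10, 12, 22, 28, 35, 50].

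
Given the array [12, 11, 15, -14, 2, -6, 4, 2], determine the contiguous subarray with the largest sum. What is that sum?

Using Kadane's algorithm on [12, 11, 15, -14, 2, -6, 4, 2]:

Scanning through the array:
Position 1 (value 11): max_ending_here = 23, max_so_far = 23
Position 2 (value 15): max_ending_here = 38, max_so_far = 38
Position 3 (value -14): max_ending_here = 24, max_so_far = 38
Position 4 (value 2): max_ending_here = 26, max_so_far = 38
Position 5 (value -6): max_ending_here = 20, max_so_far = 38
Position 6 (value 4): max_ending_here = 24, max_so_far = 38
Position 7 (value 2): max_ending_here = 26, max_so_far = 38

Maximum subarray: [12, 11, 15]
Maximum sum: 38

The maximum subarray is [12, 11, 15] with sum 38. This subarray runs from index 0 to index 2.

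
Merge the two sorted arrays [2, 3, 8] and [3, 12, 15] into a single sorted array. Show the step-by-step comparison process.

Merging process:

Compare 2 vs 3: take 2 from left. Merged: [2]
Compare 3 vs 3: take 3 from left. Merged: [2, 3]
Compare 8 vs 3: take 3 from right. Merged: [2, 3, 3]
Compare 8 vs 12: take 8 from left. Merged: [2, 3, 3, 8]
Append remaining from right: [12, 15]. Merged: [2, 3, 3, 8, 12, 15]

Final merged array: [2, 3, 3, 8, 12, 15]
Total comparisons: 4

The merged array is [2, 3, 3, 8, 12, 15], requiring 4 comparisons. The merge step runs in O(n) time where n is the total number of elements.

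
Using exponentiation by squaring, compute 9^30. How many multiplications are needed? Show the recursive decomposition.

Computing 9^30 by squaring (build up from 9^1; each line after the first costs one multiplication):

9^1 = 9
9^2 = (9^1)^2 = 9^2 = 81
9^3 = 9 * 9^2 = 9 * 81 = 729
9^6 = (9^3)^2 = 729^2 = 531441
9^7 = 9 * 9^6 = 9 * 531441 = 4782969
9^14 = (9^7)^2 = 4782969^2 = 22876792454961
9^15 = 9 * 9^14 = 9 * 22876792454961 = 205891132094649
9^30 = (9^15)^2 = 205891132094649^2 = 42391158275216203514294433201

Result: 42391158275216203514294433201
Multiplications needed: 7 (7 lines after 9^1)

9^30 = 42391158275216203514294433201. Using exponentiation by squaring, this requires 7 multiplications. The key idea: if the exponent is even, square the half-power; if odd, multiply by the base once.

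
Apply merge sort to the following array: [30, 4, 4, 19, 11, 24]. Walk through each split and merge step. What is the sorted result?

Merge sort trace:

Split: [30, 4, 4, 19, 11, 24] -> [30, 4, 4] and [19, 11, 24]
  Split: [30, 4, 4] -> [30] and [4, 4]
    Split: [4, 4] -> [4] and [4]
    Merge: [4] + [4] -> [4, 4]
  Merge: [30] + [4, 4] -> [4, 4, 30]
  Split: [19, 11, 24] -> [19] and [11, 24]
    Split: [11, 24] -> [11] and [24]
    Merge: [11] + [24] -> [11, 24]
  Merge: [19] + [11, 24] -> [11, 19, 24]
Merge: [4, 4, 30] + [11, 19, 24] -> [4, 4, 11, 19, 24, 30]

Final sorted array: [4, 4, 11, 19, 24, 30]

The merge sort proceeds by recursively splitting the array and merging sorted halves.
After all merges, the sorted array is [4, 4, 11, 19, 24, 30].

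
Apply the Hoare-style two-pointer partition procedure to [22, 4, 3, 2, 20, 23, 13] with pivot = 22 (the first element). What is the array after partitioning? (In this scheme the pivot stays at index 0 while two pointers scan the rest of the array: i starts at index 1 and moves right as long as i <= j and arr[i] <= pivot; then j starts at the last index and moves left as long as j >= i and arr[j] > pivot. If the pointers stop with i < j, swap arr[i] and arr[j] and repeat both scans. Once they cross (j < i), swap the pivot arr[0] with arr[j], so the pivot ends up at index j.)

Hoare-style two-pointer partition with pivot = 22:

Initial array: [22, 4, 3, 2, 20, 23, 13]

Pointers start at i = 1, j = 6.
i stops at index 5 (arr[5]=23 > 22), j stops at index 6 (arr[6]=13 <= 22): swap arr[5] and arr[6], array becomes [22, 4, 3, 2, 20, 13, 23]
i ends at 6, j ends at 5: the pointers have crossed (j < i), so scanning stops.

Swap pivot arr[0] with arr[5] to place pivot at position 5: [13, 4, 3, 2, 20, 22, 23]
Pivot position: 5

After partitioning with pivot 22, the array becomes [13, 4, 3, 2, 20, 22, 23]. The pivot is placed at index 5. All elements to the left of the pivot are <= 22, and all elements to the right are > 22.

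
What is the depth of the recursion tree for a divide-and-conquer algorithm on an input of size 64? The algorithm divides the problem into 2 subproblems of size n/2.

For divide and conquer with division factor 2:

Problem sizes at each level:
Level 0: 64
Level 1: 32
Level 2: 16
Level 3: 8
Level 4: 4
Level 5: 2
Level 6: 1

The root is level 0 and the size-1 base case is level 6 (the tree spans levels 0 through 6, i.e. 7 levels counting the root), so the depth is the number of divisions: log_2(64) = 6

The recursion tree depth is log_2(64) = 6. At each level, the problem size is divided by 2, so it takes 6 divisions to reduce to a base case of size 1. The algorithm makes 2 recursive calls at each level.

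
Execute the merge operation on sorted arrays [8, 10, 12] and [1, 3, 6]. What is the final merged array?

Merging process:

Compare 8 vs 1: take 1 from right. Merged: [1]
Compare 8 vs 3: take 3 from right. Merged: [1, 3]
Compare 8 vs 6: take 6 from right. Merged: [1, 3, 6]
Append remaining from left: [8, 10, 12]. Merged: [1, 3, 6, 8, 10, 12]

Final merged array: [1, 3, 6, 8, 10, 12]
Total comparisons: 3

The merged array is [1, 3, 6, 8, 10, 12], requiring 3 comparisons. The merge step runs in O(n) time where n is the total number of elements.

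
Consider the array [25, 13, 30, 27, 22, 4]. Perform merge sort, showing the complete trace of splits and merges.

Merge sort trace:

Split: [25, 13, 30, 27, 22, 4] -> [25, 13, 30] and [27, 22, 4]
  Split: [25, 13, 30] -> [25] and [13, 30]
    Split: [13, 30] -> [13] and [30]
    Merge: [13] + [30] -> [13, 30]
  Merge: [25] + [13, 30] -> [13, 25, 30]
  Split: [27, 22, 4] -> [27] and [22, 4]
    Split: [22, 4] -> [22] and [4]
    Merge: [22] + [4] -> [4, 22]
  Merge: [27] + [4, 22] -> [4, 22, 27]
Merge: [13, 25, 30] + [4, 22, 27] -> [4, 13, 22, 25, 27, 30]

Final sorted array: [4, 13, 22, 25, 27, 30]

The merge sort proceeds by recursively splitting the array and merging sorted halves.
After all merges, the sorted array is [4, 13, 22, 25, 27, 30].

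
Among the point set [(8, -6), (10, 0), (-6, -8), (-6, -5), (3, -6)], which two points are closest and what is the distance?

Computing all pairwise distances among 5 points:

d((8, -6), (10, 0)) = 6.3246
d((8, -6), (-6, -8)) = 14.1421
d((8, -6), (-6, -5)) = 14.0357
d((8, -6), (3, -6)) = 5.0
d((10, 0), (-6, -8)) = 17.8885
d((10, 0), (-6, -5)) = 16.7631
d((10, 0), (3, -6)) = 9.2195
d((-6, -8), (-6, -5)) = 3.0 <-- minimum
d((-6, -8), (3, -6)) = 9.2195
d((-6, -5), (3, -6)) = 9.0554

Closest pair: (-6, -8) and (-6, -5) with distance 3.0

The closest pair is (-6, -8) and (-6, -5) with Euclidean distance 3.0. For 5 points, brute-force pairwise comparison is shown above. For large n, the divide-and-conquer algorithm (sort by x, recurse on halves, check the dividing strip) achieves O(n log n).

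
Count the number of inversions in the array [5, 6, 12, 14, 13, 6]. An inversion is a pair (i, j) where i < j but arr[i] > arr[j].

Finding inversions in [5, 6, 12, 14, 13, 6]:

(2, 5): arr[2]=12 > arr[5]=6
(3, 4): arr[3]=14 > arr[4]=13
(3, 5): arr[3]=14 > arr[5]=6
(4, 5): arr[4]=13 > arr[5]=6

Total inversions: 4

The array has 4 inversion(s): (2,5), (3,4), (3,5), (4,5). Each pair (i,j) satisfies i < j and arr[i] > arr[j].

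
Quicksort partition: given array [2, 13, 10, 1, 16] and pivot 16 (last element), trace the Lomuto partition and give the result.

Lomuto partition with pivot = 16:

Initial array: [2, 13, 10, 1, 16]

arr[0]=2 <= 16: swap with position 0, array becomes [2, 13, 10, 1, 16]
arr[1]=13 <= 16: swap with position 1, array becomes [2, 13, 10, 1, 16]
arr[2]=10 <= 16: swap with position 2, array becomes [2, 13, 10, 1, 16]
arr[3]=1 <= 16: swap with position 3, array becomes [2, 13, 10, 1, 16]

Place pivot at position 4: [2, 13, 10, 1, 16]
Pivot position: 4

After partitioning with pivot 16, the array becomes [2, 13, 10, 1, 16]. The pivot is placed at index 4. All elements to the left of the pivot are <= 16, and all elements to the right are > 16.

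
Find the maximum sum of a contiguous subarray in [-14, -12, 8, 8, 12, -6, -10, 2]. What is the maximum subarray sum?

Using Kadane's algorithm on [-14, -12, 8, 8, 12, -6, -10, 2]:

Scanning through the array:
Position 1 (value -12): max_ending_here = -12, max_so_far = -12
Position 2 (value 8): max_ending_here = 8, max_so_far = 8
Position 3 (value 8): max_ending_here = 16, max_so_far = 16
Position 4 (value 12): max_ending_here = 28, max_so_far = 28
Position 5 (value -6): max_ending_here = 22, max_so_far = 28
Position 6 (value -10): max_ending_here = 12, max_so_far = 28
Position 7 (value 2): max_ending_here = 14, max_so_far = 28

Maximum subarray: [8, 8, 12]
Maximum sum: 28

The maximum subarray is [8, 8, 12] with sum 28. This subarray runs from index 2 to index 4.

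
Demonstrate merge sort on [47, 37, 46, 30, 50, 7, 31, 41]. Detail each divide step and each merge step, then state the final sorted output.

Merge sort trace:

Split: [47, 37, 46, 30, 50, 7, 31, 41] -> [47, 37, 46, 30] and [50, 7, 31, 41]
  Split: [47, 37, 46, 30] -> [47, 37] and [46, 30]
    Split: [47, 37] -> [47] and [37]
    Merge: [47] + [37] -> [37, 47]
    Split: [46, 30] -> [46] and [30]
    Merge: [46] + [30] -> [30, 46]
  Merge: [37, 47] + [30, 46] -> [30, 37, 46, 47]
  Split: [50, 7, 31, 41] -> [50, 7] and [31, 41]
    Split: [50, 7] -> [50] and [7]
    Merge: [50] + [7] -> [7, 50]
    Split: [31, 41] -> [31] and [41]
    Merge: [31] + [41] -> [31, 41]
  Merge: [7, 50] + [31, 41] -> [7, 31, 41, 50]
Merge: [30, 37, 46, 47] + [7, 31, 41, 50] -> [7, 30, 31, 37, 41, 46, 47, 50]

Final sorted array: [7, 30, 31, 37, 41, 46, 47, 50]

The merge sort proceeds by recursively splitting the array and merging sorted halves.
After all merges, the sorted array is [7, 30, 31, 37, 41, 46, 47, 50].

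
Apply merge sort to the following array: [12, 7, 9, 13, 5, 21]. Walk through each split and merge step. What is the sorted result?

Merge sort trace:

Split: [12, 7, 9, 13, 5, 21] -> [12, 7, 9] and [13, 5, 21]
  Split: [12, 7, 9] -> [12] and [7, 9]
    Split: [7, 9] -> [7] and [9]
    Merge: [7] + [9] -> [7, 9]
  Merge: [12] + [7, 9] -> [7, 9, 12]
  Split: [13, 5, 21] -> [13] and [5, 21]
    Split: [5, 21] -> [5] and [21]
    Merge: [5] + [21] -> [5, 21]
  Merge: [13] + [5, 21] -> [5, 13, 21]
Merge: [7, 9, 12] + [5, 13, 21] -> [5, 7, 9, 12, 13, 21]

Final sorted array: [5, 7, 9, 12, 13, 21]

The merge sort proceeds by recursively splitting the array and merging sorted halves.
After all merges, the sorted array is [5, 7, 9, 12, 13, 21].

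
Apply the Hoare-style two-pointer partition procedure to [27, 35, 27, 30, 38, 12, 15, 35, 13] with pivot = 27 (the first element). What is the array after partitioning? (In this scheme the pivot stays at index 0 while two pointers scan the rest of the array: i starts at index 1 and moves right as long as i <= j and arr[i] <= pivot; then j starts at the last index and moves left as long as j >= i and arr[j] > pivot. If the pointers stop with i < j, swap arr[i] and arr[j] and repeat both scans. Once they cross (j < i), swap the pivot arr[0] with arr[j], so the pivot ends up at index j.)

Hoare-style two-pointer partition with pivot = 27:

Initial array: [27, 35, 27, 30, 38, 12, 15, 35, 13]

Pointers start at i = 1, j = 8.
i stops at index 1 (arr[1]=35 > 27), j stops at index 8 (arr[8]=13 <= 27): swap arr[1] and arr[8], array becomes [27, 13, 27, 30, 38, 12, 15, 35, 35]
i stops at index 3 (arr[3]=30 > 27), j stops at index 6 (arr[6]=15 <= 27): swap arr[3] and arr[6], array becomes [27, 13, 27, 15, 38, 12, 30, 35, 35]
i stops at index 4 (arr[4]=38 > 27), j stops at index 5 (arr[5]=12 <= 27): swap arr[4] and arr[5], array becomes [27, 13, 27, 15, 12, 38, 30, 35, 35]
i ends at 5, j ends at 4: the pointers have crossed (j < i), so scanning stops.

Swap pivot arr[0] with arr[4] to place pivot at position 4: [12, 13, 27, 15, 27, 38, 30, 35, 35]
Pivot position: 4

After partitioning with pivot 27, the array becomes [12, 13, 27, 15, 27, 38, 30, 35, 35]. The pivot is placed at index 4. All elements to the left of the pivot are <= 27, and all elements to the right are > 27.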